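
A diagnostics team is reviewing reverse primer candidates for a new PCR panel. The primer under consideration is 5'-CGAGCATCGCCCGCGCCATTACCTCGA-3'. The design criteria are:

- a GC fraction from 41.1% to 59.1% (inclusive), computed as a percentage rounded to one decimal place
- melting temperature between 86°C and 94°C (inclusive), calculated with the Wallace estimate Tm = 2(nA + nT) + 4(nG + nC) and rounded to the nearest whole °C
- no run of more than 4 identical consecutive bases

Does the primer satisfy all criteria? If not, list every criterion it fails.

Base counts: A=5, T=4, G=6, C=12 (length 27).
GC content: GC 18/27 = 66.7%, outside 41.1–59.1% ✗
Tm: Tm = 2·9 + 4·18 = 90°C ✓
homopolymer run: longest run = 3 ✓

Fails: GC content.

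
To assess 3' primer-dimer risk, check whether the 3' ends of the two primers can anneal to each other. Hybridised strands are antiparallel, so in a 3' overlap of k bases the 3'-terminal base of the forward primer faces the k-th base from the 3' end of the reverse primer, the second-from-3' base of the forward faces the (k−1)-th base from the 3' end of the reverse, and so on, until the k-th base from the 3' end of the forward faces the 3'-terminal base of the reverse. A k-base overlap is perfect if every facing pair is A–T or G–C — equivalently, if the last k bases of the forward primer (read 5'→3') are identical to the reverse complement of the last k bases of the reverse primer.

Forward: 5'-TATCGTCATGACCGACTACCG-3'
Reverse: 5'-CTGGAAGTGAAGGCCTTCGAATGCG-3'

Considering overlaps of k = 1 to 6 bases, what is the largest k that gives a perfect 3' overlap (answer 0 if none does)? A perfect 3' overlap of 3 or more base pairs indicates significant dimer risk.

Longest perfect overlap: 2 complementary base pairs; below the dimer-risk threshold (threshold 3).

Last 6 bases (5'→3') — forward …CTACCG, reverse …AATGCG.
Reverse complement of the reverse primer's last 6 bases: CGCATT; its first k bases are the reverse complement of the reverse primer's last k bases, so a perfect k-base overlap needs the forward primer's last k bases to equal them.
Comparing (forward last k vs required): k=1: G vs C ✗; k=2: CG vs CG ✓; k=3: CCG vs CGC ✗; k=4: ACCG vs CGCA ✗; k=5: TACCG vs CGCAT ✗; k=6: CTACCG vs CGCATT ✗.
Only k = 2 is perfect, so the longest perfect 3' overlap is 2.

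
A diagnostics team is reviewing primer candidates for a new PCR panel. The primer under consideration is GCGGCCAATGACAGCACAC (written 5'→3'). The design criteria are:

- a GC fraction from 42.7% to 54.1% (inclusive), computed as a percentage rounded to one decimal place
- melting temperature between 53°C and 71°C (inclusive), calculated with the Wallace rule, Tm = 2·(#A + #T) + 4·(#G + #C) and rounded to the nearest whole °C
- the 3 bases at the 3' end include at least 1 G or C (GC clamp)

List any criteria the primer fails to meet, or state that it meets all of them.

Base counts: A=6, T=1, G=5, C=7 (length 19).
GC content: GC 12/19 = 63.2%, outside 42.7–54.1% ✗
Tm: Tm = 2·7 + 4·12 = 62°C ✓
GC clamp: 3' end CAC has 2 G/C ✓

Fails: GC content.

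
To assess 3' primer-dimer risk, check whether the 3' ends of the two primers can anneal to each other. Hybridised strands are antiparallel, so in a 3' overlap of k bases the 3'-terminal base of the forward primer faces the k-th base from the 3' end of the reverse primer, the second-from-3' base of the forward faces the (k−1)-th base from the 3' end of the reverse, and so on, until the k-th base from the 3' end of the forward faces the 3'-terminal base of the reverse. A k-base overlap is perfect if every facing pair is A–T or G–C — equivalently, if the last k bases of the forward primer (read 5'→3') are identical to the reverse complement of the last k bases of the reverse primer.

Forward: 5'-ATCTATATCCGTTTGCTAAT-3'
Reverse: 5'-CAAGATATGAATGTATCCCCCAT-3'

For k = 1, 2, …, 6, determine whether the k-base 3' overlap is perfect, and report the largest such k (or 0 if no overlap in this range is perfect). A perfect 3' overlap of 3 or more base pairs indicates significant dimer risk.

Last 6 bases (5'→3') — forward …GCTAAT, reverse …CCCCAT.
Reverse complement of the reverse primer's last 6 bases: ATGGGG; its first k bases are the reverse complement of the reverse primer's last k bases, so a perfect k-base overlap needs the forward primer's last k bases to equal them.
Comparing (forward last k vs required): k=1: T vs A ✗; k=2: AT vs AT ✓; k=3: AAT vs ATG ✗; k=4: TAAT vs ATGG ✗; k=5: CTAAT vs ATGGG ✗; k=6: GCTAAT vs ATGGGG ✗.
Only k = 2 is perfect, so the longest perfect 3' overlap is 2.

Longest perfect overlap: 2 complementary base pairs; below the dimer-risk threshold (threshold 3).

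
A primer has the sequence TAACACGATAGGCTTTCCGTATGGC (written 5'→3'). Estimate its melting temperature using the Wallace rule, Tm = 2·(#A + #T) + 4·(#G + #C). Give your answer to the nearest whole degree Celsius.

74°C

Base counts: A=6, T=7, G=6, C=6 (length 25).
Tm = 2·(6+7) + 4·(6+6) = 2·13 + 4·12 = 26 + 48 = 74°C.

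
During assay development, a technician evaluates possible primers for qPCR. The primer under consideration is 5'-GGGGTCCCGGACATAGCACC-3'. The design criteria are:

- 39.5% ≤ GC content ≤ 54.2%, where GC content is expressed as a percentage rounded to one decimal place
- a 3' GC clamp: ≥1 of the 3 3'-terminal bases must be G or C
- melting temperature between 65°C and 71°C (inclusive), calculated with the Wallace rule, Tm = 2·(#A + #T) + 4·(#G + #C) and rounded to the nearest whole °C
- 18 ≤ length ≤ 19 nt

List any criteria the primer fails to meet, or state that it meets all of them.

Fails: GC content, length.

Base counts: A=4, T=2, G=7, C=7 (length 20).
GC content: GC 14/20 = 70.0%, outside 39.5–54.2% ✗
GC clamp: 3' end ACC has 2 G/C ✓
Tm: Tm = 2·6 + 4·14 = 68°C ✓
length: length 20, outside 18–19 ✗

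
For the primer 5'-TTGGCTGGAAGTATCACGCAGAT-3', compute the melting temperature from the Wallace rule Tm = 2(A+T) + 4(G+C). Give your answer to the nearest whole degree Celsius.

Base counts: A=6, T=6, G=7, C=4 (length 23).
Tm = 2·(6+6) + 4·(7+4) = 2·12 + 4·11 = 24 + 44 = 68°C.

68°C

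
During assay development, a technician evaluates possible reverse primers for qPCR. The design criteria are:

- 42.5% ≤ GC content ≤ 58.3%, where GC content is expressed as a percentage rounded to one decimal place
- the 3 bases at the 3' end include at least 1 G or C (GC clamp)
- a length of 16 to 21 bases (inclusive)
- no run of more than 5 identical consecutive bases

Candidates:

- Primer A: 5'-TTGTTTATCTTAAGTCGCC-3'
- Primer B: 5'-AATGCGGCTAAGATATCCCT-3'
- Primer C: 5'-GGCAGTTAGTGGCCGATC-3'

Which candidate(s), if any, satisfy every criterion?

Primer B only.

Primer A (19 nt, A=3 T=9 G=3 C=4): GC 7/19 = 36.8%, outside 42.5–58.3% ✗; 3' end GCC has 3 G/C ✓; length 19 ✓; longest run = 3 ✓ — fails.
Primer B (20 nt, A=6 T=5 G=4 C=5): GC 9/20 = 45.0% ✓; 3' end CCT has 2 G/C ✓; length 20 ✓; longest run = 3 ✓ — passes.
Primer C (18 nt, A=3 T=4 G=7 C=4): GC 11/18 = 61.1%, outside 42.5–58.3% ✗; 3' end ATC has 1 G/C ✓; length 18 ✓; longest run = 2 ✓ — fails.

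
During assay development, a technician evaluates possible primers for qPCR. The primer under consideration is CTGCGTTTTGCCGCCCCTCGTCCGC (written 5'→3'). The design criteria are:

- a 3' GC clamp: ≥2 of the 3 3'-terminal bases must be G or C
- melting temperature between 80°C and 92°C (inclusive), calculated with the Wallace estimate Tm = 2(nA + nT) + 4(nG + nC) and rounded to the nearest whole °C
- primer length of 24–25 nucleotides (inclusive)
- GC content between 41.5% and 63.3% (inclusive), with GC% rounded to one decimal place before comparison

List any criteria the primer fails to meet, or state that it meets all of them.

Base counts: A=0, T=7, G=6, C=12 (length 25).
GC clamp: 3' end CGC has 3 G/C ✓
Tm: Tm = 2·7 + 4·18 = 86°C ✓
length: length 25 ✓
GC content: GC 18/25 = 72.0%, outside 41.5–63.3% ✗

Fails: GC content.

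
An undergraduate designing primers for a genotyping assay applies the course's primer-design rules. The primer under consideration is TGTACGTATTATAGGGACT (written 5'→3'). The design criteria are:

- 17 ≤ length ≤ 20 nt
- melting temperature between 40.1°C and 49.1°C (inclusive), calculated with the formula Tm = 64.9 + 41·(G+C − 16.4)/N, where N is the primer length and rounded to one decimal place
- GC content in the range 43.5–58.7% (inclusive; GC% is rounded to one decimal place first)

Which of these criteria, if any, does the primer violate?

Base counts: A=5, T=7, G=5, C=2 (length 19).
length: length 19 ✓
Tm: Tm = 64.9 + 41·(7 − 16.4)/19 = 44.6°C ✓
GC content: GC 7/19 = 36.8%, outside 43.5–58.7% ✗

Fails: GC content.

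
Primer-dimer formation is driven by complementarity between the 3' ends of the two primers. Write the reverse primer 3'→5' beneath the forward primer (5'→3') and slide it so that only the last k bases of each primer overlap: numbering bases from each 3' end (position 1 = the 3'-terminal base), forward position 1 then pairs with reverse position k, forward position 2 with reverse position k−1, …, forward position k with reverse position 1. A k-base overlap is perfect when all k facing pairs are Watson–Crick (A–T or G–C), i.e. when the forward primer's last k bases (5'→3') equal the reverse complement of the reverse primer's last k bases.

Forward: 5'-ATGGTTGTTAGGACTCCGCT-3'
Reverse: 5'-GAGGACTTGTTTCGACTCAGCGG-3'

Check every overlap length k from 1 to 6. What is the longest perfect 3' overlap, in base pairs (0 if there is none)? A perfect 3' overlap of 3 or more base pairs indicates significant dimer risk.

Longest perfect overlap: 5 complementary base pairs; significant dimer risk (threshold 3).

Last 6 bases (5'→3') — forward …TCCGCT, reverse …CAGCGG.
Reverse complement of the reverse primer's last 6 bases: CCGCTG; its first k bases are the reverse complement of the reverse primer's last k bases, so a perfect k-base overlap needs the forward primer's last k bases to equal them.
Comparing (forward last k vs required): k=1: T vs C ✗; k=2: CT vs CC ✗; k=3: GCT vs CCG ✗; k=4: CGCT vs CCGC ✗; k=5: CCGCT vs CCGCT ✓; k=6: TCCGCT vs CCGCTG ✗.
Only k = 5 is perfect, so the longest perfect 3' overlap is 5.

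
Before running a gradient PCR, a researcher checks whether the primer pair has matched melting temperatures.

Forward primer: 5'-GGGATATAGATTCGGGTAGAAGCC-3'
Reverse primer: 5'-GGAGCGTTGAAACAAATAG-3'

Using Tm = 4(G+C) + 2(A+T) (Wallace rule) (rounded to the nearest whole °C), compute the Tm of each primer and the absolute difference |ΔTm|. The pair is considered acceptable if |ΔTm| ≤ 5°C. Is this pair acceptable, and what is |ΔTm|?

|ΔTm| = 18°C; the pair is not acceptable.

Forward: A=7 T=5 G=9 C=3 → Tm = 2·12 + 4·12 = 72°C.
Reverse: A=8 T=3 G=6 C=2 → Tm = 2·11 + 4·8 = 54°C.
|ΔTm| = |72 − 54| = 18°C, > 5°C.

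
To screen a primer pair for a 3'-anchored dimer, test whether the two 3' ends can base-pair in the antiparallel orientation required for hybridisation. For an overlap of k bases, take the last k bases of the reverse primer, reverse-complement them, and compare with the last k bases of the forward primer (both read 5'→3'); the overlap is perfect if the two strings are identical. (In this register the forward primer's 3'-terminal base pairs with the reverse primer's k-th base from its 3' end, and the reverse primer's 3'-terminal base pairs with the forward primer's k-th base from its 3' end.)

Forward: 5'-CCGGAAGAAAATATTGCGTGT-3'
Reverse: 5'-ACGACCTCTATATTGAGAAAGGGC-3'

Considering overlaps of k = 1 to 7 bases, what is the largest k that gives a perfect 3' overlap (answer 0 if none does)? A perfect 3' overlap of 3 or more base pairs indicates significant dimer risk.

Longest perfect overlap: 0 complementary base pairs; below the dimer-risk threshold (threshold 3).

Last 7 bases (5'→3') — forward …TGCGTGT, reverse …AAAGGGC.
Reverse complement of the reverse primer's last 7 bases: GCCCTTT; its first k bases are the reverse complement of the reverse primer's last k bases, so a perfect k-base overlap needs the forward primer's last k bases to equal them.
Comparing (forward last k vs required): k=1: T vs G ✗; k=2: GT vs GC ✗; k=3: TGT vs GCC ✗; k=4: GTGT vs GCCC ✗; k=5: CGTGT vs GCCCT ✗; k=6: GCGTGT vs GCCCTT ✗; k=7: TGCGTGT vs GCCCTTT ✗.
No overlap length from 1 to 7 is perfect, so the longest perfect 3' overlap is 0.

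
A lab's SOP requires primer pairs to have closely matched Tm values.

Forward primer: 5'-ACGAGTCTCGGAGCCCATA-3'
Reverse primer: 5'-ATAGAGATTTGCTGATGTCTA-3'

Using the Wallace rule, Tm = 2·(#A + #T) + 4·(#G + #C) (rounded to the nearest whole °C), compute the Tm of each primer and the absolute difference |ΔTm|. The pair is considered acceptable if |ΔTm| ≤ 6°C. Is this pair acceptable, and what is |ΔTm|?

|ΔTm| = 4°C; the pair is acceptable.

Forward: A=5 T=3 G=5 C=6 → Tm = 2·8 + 4·11 = 60°C.
Reverse: A=6 T=8 G=5 C=2 → Tm = 2·14 + 4·7 = 56°C.
|ΔTm| = |60 − 56| = 4°C, ≤ 6°C.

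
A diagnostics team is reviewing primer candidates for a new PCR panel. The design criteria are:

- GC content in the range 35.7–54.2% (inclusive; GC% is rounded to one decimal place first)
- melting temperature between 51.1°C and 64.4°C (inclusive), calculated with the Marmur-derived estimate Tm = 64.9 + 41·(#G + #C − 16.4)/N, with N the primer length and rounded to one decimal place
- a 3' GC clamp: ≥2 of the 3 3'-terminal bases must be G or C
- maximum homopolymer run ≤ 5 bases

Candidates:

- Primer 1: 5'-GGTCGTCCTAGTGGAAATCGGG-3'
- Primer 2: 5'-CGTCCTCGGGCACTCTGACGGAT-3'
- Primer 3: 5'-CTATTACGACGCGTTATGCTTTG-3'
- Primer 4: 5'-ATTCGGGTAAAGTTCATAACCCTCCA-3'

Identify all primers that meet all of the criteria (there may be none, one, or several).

Primer 1 (22 nt, A=4 T=5 G=9 C=4): GC 13/22 = 59.1%, outside 35.7–54.2% ✗; Tm = 64.9 + 41·(13 − 16.4)/22 = 58.6°C ✓; 3' end GGG has 3 G/C ✓; longest run = 3 ✓ — fails.
Primer 2 (23 nt, A=3 T=5 G=7 C=8): GC 15/23 = 65.2%, outside 35.7–54.2% ✗; Tm = 64.9 + 41·(15 − 16.4)/23 = 62.4°C ✓; 3' end GAT has 1 G/C, need ≥2 ✗; longest run = 3 ✓ — fails.
Primer 3 (23 nt, A=4 T=9 G=5 C=5): GC 10/23 = 43.5% ✓; Tm = 64.9 + 41·(10 − 16.4)/23 = 53.5°C ✓; 3' end TTG has 1 G/C, need ≥2 ✗; longest run = 3 ✓ — fails.
Primer 4 (26 nt, A=8 T=7 G=4 C=7): GC 11/26 = 42.3% ✓; Tm = 64.9 + 41·(11 − 16.4)/26 = 56.4°C ✓; 3' end CCA has 2 G/C ✓; longest run = 3 ✓ — passes.

Primer 4 only.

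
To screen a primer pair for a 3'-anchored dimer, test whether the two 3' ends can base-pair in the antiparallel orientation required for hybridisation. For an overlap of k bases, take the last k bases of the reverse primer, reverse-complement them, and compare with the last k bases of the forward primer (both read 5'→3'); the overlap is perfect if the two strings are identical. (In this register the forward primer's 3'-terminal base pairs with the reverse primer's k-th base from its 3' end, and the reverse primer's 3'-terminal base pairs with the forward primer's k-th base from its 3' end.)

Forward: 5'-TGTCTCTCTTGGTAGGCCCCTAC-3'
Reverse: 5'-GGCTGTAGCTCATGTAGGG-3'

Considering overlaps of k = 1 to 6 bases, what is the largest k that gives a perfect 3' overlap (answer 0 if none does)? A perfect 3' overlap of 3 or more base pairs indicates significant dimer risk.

Last 6 bases (5'→3') — forward …CCCTAC, reverse …GTAGGG.
Reverse complement of the reverse primer's last 6 bases: CCCTAC; its first k bases are the reverse complement of the reverse primer's last k bases, so a perfect k-base overlap needs the forward primer's last k bases to equal them.
Comparing (forward last k vs required): k=1: C vs C ✓; k=2: AC vs CC ✗; k=3: TAC vs CCC ✗; k=4: CTAC vs CCCT ✗; k=5: CCTAC vs CCCTA ✗; k=6: CCCTAC vs CCCTAC ✓.
Perfect overlaps at k = 1, 6; the largest is 6.

Longest perfect overlap: 6 complementary base pairs; significant dimer risk (threshold 3).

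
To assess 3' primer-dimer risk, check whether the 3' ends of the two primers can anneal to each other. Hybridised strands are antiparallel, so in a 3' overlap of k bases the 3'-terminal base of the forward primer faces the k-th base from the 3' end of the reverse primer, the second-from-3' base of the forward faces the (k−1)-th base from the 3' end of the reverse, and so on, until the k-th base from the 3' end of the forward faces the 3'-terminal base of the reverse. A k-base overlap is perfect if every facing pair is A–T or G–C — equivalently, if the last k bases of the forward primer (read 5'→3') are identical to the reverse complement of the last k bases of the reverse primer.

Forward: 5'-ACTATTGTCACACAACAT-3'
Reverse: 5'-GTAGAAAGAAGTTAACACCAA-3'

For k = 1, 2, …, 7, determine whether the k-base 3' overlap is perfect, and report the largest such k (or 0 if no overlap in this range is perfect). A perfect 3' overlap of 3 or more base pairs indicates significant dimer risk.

Longest perfect overlap: 1 complementary base pair; below the dimer-risk threshold (threshold 3).

Last 7 bases (5'→3') — forward …ACAACAT, reverse …ACACCAA.
Reverse complement of the reverse primer's last 7 bases: TTGGTGT; its first k bases are the reverse complement of the reverse primer's last k bases, so a perfect k-base overlap needs the forward primer's last k bases to equal them.
Comparing (forward last k vs required): k=1: T vs T ✓; k=2: AT vs TT ✗; k=3: CAT vs TTG ✗; k=4: ACAT vs TTGG ✗; k=5: AACAT vs TTGGT ✗; k=6: CAACAT vs TTGGTG ✗; k=7: ACAACAT vs TTGGTGT ✗.
Only k = 1 is perfect, so the longest perfect 3' overlap is 1.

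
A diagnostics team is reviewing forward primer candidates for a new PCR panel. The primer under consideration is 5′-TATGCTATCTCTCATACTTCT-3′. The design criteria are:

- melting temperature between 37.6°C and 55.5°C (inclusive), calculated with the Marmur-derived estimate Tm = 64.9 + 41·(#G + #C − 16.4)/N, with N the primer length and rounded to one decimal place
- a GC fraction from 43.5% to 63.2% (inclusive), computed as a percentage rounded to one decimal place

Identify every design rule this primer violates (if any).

Fails: GC content.

Base counts: A=4, T=10, G=1, C=6 (length 21).
Tm: Tm = 64.9 + 41·(7 − 16.4)/21 = 46.5°C ✓
GC content: GC 7/21 = 33.3%, outside 43.5–63.2% ✗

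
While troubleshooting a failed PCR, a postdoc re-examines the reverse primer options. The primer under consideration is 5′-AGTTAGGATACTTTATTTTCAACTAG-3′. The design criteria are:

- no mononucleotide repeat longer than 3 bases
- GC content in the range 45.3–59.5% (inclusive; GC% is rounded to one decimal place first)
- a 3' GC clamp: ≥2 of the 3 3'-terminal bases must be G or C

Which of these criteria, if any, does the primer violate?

Base counts: A=8, T=11, G=4, C=3 (length 26).
homopolymer run: longest run = 4, exceeds 3 ✗
GC content: GC 7/26 = 26.9%, outside 45.3–59.5% ✗
GC clamp: 3' end TAG has 1 G/C, need ≥2 ✗

Fails: homopolymer run, GC content, GC clamp.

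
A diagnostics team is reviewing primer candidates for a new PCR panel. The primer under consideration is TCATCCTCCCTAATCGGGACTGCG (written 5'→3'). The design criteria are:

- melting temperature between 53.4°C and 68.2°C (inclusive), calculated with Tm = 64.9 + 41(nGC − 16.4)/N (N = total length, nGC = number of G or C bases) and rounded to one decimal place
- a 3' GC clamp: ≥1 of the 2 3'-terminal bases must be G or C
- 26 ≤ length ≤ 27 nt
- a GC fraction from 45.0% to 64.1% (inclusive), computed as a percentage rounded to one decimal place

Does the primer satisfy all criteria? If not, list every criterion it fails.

Base counts: A=4, T=6, G=5, C=9 (length 24).
Tm: Tm = 64.9 + 41·(14 − 16.4)/24 = 60.8°C ✓
GC clamp: 3' end CG has 2 G/C ✓
length: length 24, outside 26–27 ✗
GC content: GC 14/24 = 58.3% ✓

Fails: length.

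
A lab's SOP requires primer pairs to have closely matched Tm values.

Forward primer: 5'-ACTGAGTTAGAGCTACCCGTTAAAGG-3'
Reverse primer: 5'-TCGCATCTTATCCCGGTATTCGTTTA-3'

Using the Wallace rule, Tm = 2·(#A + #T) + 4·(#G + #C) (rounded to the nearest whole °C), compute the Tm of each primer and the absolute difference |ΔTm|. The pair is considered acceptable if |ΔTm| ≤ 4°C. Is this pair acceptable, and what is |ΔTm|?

|ΔTm| = 2°C; the pair is acceptable.

Forward: A=8 T=6 G=7 C=5 → Tm = 2·14 + 4·12 = 76°C.
Reverse: A=4 T=11 G=4 C=7 → Tm = 2·15 + 4·11 = 74°C.
|ΔTm| = |76 − 74| = 2°C, ≤ 4°C.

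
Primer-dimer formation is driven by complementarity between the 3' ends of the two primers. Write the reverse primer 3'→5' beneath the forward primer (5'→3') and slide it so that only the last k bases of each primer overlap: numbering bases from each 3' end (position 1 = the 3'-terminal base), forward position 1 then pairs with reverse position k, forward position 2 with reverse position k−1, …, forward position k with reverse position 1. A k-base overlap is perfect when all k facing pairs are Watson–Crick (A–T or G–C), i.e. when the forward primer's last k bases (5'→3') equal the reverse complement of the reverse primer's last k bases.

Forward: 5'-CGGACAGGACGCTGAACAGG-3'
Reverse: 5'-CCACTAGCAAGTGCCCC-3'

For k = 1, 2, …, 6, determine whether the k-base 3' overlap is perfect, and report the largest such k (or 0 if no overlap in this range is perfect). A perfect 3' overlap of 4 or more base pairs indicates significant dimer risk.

Last 6 bases (5'→3') — forward …AACAGG, reverse …TGCCCC.
Reverse complement of the reverse primer's last 6 bases: GGGGCA; its first k bases are the reverse complement of the reverse primer's last k bases, so a perfect k-base overlap needs the forward primer's last k bases to equal them.
Comparing (forward last k vs required): k=1: G vs G ✓; k=2: GG vs GG ✓; k=3: AGG vs GGG ✗; k=4: CAGG vs GGGG ✗; k=5: ACAGG vs GGGGC ✗; k=6: AACAGG vs GGGGCA ✗.
Perfect overlaps at k = 1, 2; the largest is 2.

Longest perfect overlap: 2 complementary base pairs; below the dimer-risk threshold (threshold 4).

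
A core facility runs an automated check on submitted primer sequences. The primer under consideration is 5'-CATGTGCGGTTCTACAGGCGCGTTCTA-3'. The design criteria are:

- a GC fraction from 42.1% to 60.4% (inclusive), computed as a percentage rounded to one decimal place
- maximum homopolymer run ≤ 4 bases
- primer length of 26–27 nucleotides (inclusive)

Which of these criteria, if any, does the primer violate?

Base counts: A=4, T=8, G=8, C=7 (length 27).
GC content: GC 15/27 = 55.6% ✓
homopolymer run: longest run = 2 ✓
length: length 27 ✓

Meets all criteria.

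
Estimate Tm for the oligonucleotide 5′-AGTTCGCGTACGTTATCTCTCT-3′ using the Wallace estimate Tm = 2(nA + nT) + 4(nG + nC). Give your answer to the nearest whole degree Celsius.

64°C

Base counts: A=3, T=9, G=4, C=6 (length 22).
Tm = 2·(3+9) + 4·(4+6) = 2·12 + 4·10 = 24 + 40 = 64°C.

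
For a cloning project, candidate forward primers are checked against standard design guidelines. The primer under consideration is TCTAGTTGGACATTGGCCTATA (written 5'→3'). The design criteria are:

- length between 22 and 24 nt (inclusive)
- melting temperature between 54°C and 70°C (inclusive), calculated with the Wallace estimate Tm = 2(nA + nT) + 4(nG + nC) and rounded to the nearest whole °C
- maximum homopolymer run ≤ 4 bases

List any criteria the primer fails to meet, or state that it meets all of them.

Meets all criteria.

Base counts: A=5, T=8, G=5, C=4 (length 22).
length: length 22 ✓
Tm: Tm = 2·13 + 4·9 = 62°C ✓
homopolymer run: longest run = 2 ✓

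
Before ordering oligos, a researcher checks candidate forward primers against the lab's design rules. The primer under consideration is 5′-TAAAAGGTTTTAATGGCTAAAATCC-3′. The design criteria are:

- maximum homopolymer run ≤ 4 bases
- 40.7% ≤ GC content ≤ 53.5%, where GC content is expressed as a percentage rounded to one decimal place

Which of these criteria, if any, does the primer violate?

Base counts: A=10, T=8, G=4, C=3 (length 25).
homopolymer run: longest run = 4 ✓
GC content: GC 7/25 = 28.0%, outside 40.7–53.5% ✗

Fails: GC content.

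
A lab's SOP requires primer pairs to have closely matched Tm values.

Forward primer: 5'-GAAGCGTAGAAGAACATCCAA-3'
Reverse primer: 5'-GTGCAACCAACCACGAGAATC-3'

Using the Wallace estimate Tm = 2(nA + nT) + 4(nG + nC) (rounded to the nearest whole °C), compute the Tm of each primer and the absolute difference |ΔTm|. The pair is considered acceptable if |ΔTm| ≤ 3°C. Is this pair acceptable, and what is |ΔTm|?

Forward: A=10 T=2 G=5 C=4 → Tm = 2·12 + 4·9 = 60°C.
Reverse: A=8 T=2 G=4 C=7 → Tm = 2·10 + 4·11 = 64°C.
|ΔTm| = |60 − 64| = 4°C, > 3°C.

|ΔTm| = 4°C; the pair is not acceptable.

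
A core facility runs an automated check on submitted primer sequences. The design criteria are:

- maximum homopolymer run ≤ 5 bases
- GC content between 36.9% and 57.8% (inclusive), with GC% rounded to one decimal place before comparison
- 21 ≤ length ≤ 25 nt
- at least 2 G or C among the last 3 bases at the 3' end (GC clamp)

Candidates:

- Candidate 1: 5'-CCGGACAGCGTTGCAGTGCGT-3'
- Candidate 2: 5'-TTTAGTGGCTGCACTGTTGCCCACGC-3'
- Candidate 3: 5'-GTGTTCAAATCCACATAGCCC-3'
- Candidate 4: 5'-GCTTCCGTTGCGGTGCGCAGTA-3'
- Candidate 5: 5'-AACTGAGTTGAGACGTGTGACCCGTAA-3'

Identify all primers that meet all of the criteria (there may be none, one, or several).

Candidate 3 only.

Candidate 1 (21 nt, A=3 T=4 G=8 C=6): longest run = 2 ✓; GC 14/21 = 66.7%, outside 36.9–57.8% ✗; length 21 ✓; 3' end CGT has 2 G/C ✓ — fails.
Candidate 2 (26 nt, A=3 T=8 G=7 C=8): longest run = 3 ✓; GC 15/26 = 57.7% ✓; length 26, outside 21–25 ✗; 3' end CGC has 3 G/C ✓ — fails.
Candidate 3 (21 nt, A=6 T=5 G=3 C=7): longest run = 3 ✓; GC 10/21 = 47.6% ✓; length 21 ✓; 3' end CCC has 3 G/C ✓ — passes.
Candidate 4 (22 nt, A=2 T=6 G=8 C=6): longest run = 2 ✓; GC 14/22 = 63.6%, outside 36.9–57.8% ✗; length 22 ✓; 3' end GTA has 1 G/C, need ≥2 ✗ — fails.
Candidate 5 (27 nt, A=8 T=6 G=8 C=5): longest run = 3 ✓; GC 13/27 = 48.1% ✓; length 27, outside 21–25 ✗; 3' end TAA has 0 G/C, need ≥2 ✗ — fails.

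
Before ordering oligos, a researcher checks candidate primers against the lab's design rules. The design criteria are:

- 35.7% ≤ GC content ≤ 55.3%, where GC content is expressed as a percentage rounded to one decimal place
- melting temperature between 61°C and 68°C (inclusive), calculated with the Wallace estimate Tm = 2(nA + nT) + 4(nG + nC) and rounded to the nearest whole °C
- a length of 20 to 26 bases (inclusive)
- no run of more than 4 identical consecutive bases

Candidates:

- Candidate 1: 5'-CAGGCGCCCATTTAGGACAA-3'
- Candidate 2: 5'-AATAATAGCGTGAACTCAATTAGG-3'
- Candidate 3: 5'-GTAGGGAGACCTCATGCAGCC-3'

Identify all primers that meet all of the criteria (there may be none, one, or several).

Candidate 1 only.

Candidate 1 (20 nt, A=6 T=3 G=5 C=6): GC 11/20 = 55.0% ✓; Tm = 2·9 + 4·11 = 62°C ✓; length 20 ✓; longest run = 3 ✓ — passes.
Candidate 2 (24 nt, A=10 T=6 G=5 C=3): GC 8/24 = 33.3%, outside 35.7–55.3% ✗; Tm = 2·16 + 4·8 = 64°C ✓; length 24 ✓; longest run = 2 ✓ — fails.
Candidate 3 (21 nt, A=5 T=3 G=7 C=6): GC 13/21 = 61.9%, outside 35.7–55.3% ✗; Tm = 2·8 + 4·13 = 68°C ✓; length 21 ✓; longest run = 3 ✓ — fails.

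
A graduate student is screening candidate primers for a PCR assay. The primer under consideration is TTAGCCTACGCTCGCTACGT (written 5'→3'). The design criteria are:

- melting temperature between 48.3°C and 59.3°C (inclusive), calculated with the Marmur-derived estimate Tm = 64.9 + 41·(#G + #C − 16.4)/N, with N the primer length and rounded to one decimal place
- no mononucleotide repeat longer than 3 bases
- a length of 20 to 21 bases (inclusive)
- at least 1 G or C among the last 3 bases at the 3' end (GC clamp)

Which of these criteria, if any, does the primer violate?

Base counts: A=3, T=6, G=4, C=7 (length 20).
Tm: Tm = 64.9 + 41·(11 − 16.4)/20 = 53.8°C ✓
homopolymer run: longest run = 2 ✓
length: length 20 ✓
GC clamp: 3' end CGT has 2 G/C ✓

Meets all criteria.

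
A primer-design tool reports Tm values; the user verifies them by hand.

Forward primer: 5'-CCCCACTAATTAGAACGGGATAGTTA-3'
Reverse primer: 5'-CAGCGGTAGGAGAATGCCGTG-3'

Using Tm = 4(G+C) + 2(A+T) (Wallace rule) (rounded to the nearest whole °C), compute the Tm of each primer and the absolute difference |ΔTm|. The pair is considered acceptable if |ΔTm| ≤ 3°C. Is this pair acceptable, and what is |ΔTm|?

|ΔTm| = 6°C; the pair is not acceptable.

Forward: A=9 T=6 G=5 C=6 → Tm = 2·15 + 4·11 = 74°C.
Reverse: A=5 T=3 G=9 C=4 → Tm = 2·8 + 4·13 = 68°C.
|ΔTm| = |74 − 68| = 6°C, > 3°C.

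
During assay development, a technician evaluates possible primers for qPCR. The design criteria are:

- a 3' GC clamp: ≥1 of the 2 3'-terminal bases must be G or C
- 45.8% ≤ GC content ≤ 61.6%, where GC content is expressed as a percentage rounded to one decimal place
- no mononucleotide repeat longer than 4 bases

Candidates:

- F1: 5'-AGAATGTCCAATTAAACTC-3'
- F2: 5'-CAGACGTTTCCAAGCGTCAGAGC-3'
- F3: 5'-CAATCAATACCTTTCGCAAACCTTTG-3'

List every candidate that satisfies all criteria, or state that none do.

F2 only.

F1 (19 nt, A=8 T=5 G=2 C=4): 3' end TC has 1 G/C ✓; GC 6/19 = 31.6%, outside 45.8–61.6% ✗; longest run = 3 ✓ — fails.
F2 (23 nt, A=6 T=4 G=6 C=7): 3' end GC has 2 G/C ✓; GC 13/23 = 56.5% ✓; longest run = 3 ✓ — passes.
F3 (26 nt, A=8 T=8 G=2 C=8): 3' end TG has 1 G/C ✓; GC 10/26 = 38.5%, outside 45.8–61.6% ✗; longest run = 3 ✓ — fails.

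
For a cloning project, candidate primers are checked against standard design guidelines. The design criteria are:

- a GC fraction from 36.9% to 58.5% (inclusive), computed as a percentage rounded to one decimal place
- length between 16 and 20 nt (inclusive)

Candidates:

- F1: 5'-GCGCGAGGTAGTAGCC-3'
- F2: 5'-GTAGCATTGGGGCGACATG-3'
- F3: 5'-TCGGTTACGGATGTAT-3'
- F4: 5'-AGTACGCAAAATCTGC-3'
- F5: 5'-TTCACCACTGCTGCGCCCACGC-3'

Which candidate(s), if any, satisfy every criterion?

F1 (16 nt, A=3 T=2 G=7 C=4): GC 11/16 = 68.8%, outside 36.9–58.5% ✗; length 16 ✓ — fails.
F2 (19 nt, A=4 T=4 G=8 C=3): GC 11/19 = 57.9% ✓; length 19 ✓ — passes.
F3 (16 nt, A=3 T=6 G=5 C=2): GC 7/16 = 43.8% ✓; length 16 ✓ — passes.
F4 (16 nt, A=6 T=3 G=3 C=4): GC 7/16 = 43.8% ✓; length 16 ✓ — passes.
F5 (22 nt, A=3 T=4 G=4 C=11): GC 15/22 = 68.2%, outside 36.9–58.5% ✗; length 22, outside 16–20 ✗ — fails.

F2, F3 and F4.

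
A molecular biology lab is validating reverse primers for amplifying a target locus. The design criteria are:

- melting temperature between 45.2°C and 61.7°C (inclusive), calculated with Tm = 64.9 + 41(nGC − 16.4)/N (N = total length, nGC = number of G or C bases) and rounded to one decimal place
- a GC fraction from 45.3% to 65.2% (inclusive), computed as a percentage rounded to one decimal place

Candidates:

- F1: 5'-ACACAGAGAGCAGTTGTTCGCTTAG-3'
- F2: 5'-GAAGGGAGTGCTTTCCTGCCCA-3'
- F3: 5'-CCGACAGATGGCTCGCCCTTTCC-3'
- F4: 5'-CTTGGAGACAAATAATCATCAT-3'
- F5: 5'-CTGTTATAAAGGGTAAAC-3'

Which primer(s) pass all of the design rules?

F1 and F2.

F1 (25 nt, A=7 T=6 G=7 C=5): Tm = 64.9 + 41·(12 − 16.4)/25 = 57.7°C ✓; GC 12/25 = 48.0% ✓ — passes.
F2 (22 nt, A=4 T=5 G=7 C=6): Tm = 64.9 + 41·(13 − 16.4)/22 = 58.6°C ✓; GC 13/22 = 59.1% ✓ — passes.
F3 (23 nt, A=3 T=5 G=5 C=10): Tm = 64.9 + 41·(15 − 16.4)/23 = 62.4°C, outside 45.2–61.7°C ✗; GC 15/23 = 65.2% ✓ — fails.
F4 (22 nt, A=9 T=6 G=3 C=4): Tm = 64.9 + 41·(7 − 16.4)/22 = 47.4°C ✓; GC 7/22 = 31.8%, outside 45.3–65.2% ✗ — fails.
F5 (18 nt, A=7 T=5 G=4 C=2): Tm = 64.9 + 41·(6 − 16.4)/18 = 41.2°C, outside 45.2–61.7°C ✗; GC 6/18 = 33.3%, outside 45.3–65.2% ✗ — fails.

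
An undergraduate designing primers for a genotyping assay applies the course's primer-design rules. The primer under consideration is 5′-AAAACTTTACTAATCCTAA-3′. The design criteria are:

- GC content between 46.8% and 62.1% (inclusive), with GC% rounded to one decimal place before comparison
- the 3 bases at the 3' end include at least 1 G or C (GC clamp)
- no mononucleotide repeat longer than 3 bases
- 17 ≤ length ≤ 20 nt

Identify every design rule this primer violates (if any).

Base counts: A=9, T=6, G=0, C=4 (length 19).
GC content: GC 4/19 = 21.1%, outside 46.8–62.1% ✗
GC clamp: 3' end TAA has 0 G/C, need ≥1 ✗
homopolymer run: longest run = 4, exceeds 3 ✗
length: length 19 ✓

Fails: GC content, GC clamp, homopolymer run.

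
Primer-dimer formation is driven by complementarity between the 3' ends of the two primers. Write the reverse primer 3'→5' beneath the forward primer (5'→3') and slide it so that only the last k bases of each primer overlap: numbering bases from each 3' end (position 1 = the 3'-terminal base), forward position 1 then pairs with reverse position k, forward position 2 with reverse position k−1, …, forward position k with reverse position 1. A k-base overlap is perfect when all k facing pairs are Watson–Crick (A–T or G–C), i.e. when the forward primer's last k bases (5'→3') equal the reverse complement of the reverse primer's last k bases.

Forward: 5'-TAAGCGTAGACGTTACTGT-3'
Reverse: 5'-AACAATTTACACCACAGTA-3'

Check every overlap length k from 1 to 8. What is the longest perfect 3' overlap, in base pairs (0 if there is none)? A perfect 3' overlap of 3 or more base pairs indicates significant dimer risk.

Last 8 bases (5'→3') — forward …GTTACTGT, reverse …CCACAGTA.
Reverse complement of the reverse primer's last 8 bases: TACTGTGG; its first k bases are the reverse complement of the reverse primer's last k bases, so a perfect k-base overlap needs the forward primer's last k bases to equal them.
Comparing (forward last k vs required): k=1: T vs T ✓; k=2: GT vs TA ✗; k=3: TGT vs TAC ✗; k=4: CTGT vs TACT ✗; k=5: ACTGT vs TACTG ✗; k=6: TACTGT vs TACTGT ✓; k=7: TTACTGT vs TACTGTG ✗; k=8: GTTACTGT vs TACTGTGG ✗.
Perfect overlaps at k = 1, 6; the largest is 6.

Longest perfect overlap: 6 complementary base pairs; significant dimer risk (threshold 3).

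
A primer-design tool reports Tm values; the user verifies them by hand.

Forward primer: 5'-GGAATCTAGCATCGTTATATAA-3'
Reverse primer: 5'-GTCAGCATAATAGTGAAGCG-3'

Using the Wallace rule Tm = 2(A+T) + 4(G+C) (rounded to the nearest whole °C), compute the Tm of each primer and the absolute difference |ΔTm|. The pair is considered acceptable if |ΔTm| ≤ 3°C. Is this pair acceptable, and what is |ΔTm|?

|ΔTm| = 0°C; the pair is acceptable.

Forward: A=8 T=7 G=4 C=3 → Tm = 2·15 + 4·7 = 58°C.
Reverse: A=7 T=4 G=6 C=3 → Tm = 2·11 + 4·9 = 58°C.
|ΔTm| = |58 − 58| = 0°C, ≤ 3°C.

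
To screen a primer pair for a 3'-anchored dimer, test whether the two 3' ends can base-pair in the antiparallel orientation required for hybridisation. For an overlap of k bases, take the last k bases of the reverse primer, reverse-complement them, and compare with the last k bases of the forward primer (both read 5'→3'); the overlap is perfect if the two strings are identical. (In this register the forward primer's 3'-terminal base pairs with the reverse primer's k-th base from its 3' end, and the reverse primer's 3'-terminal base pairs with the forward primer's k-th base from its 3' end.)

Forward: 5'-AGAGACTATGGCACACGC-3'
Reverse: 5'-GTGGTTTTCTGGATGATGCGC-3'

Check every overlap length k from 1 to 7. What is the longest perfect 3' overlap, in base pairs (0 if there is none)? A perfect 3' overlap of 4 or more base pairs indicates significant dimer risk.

Last 7 bases (5'→3') — forward …CACACGC, reverse …GATGCGC.
Reverse complement of the reverse primer's last 7 bases: GCGCATC; its first k bases are the reverse complement of the reverse primer's last k bases, so a perfect k-base overlap needs the forward primer's last k bases to equal them.
Comparing (forward last k vs required): k=1: C vs G ✗; k=2: GC vs GC ✓; k=3: CGC vs GCG ✗; k=4: ACGC vs GCGC ✗; k=5: CACGC vs GCGCA ✗; k=6: ACACGC vs GCGCAT ✗; k=7: CACACGC vs GCGCATC ✗.
Only k = 2 is perfect, so the longest perfect 3' overlap is 2.

Longest perfect overlap: 2 complementary base pairs; below the dimer-risk threshold (threshold 4).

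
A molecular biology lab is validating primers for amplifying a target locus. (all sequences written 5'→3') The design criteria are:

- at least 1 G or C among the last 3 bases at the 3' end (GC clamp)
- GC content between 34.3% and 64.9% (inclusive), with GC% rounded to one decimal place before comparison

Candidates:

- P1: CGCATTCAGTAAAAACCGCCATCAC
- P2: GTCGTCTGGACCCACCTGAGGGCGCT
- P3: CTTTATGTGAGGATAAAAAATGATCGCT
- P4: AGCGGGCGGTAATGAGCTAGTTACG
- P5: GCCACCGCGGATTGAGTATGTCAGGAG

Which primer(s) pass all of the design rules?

P1, P4 and P5.

P1 (25 nt, A=9 T=4 G=3 C=9): 3' end CAC has 2 G/C ✓; GC 12/25 = 48.0% ✓ — passes.
P2 (26 nt, A=3 T=5 G=9 C=9): 3' end GCT has 2 G/C ✓; GC 18/26 = 69.2%, outside 34.3–64.9% ✗ — fails.
P3 (28 nt, A=10 T=9 G=6 C=3): 3' end GCT has 2 G/C ✓; GC 9/28 = 32.1%, outside 34.3–64.9% ✗ — fails.
P4 (25 nt, A=6 T=5 G=10 C=4): 3' end ACG has 2 G/C ✓; GC 14/25 = 56.0% ✓ — passes.
P5 (27 nt, A=6 T=5 G=10 C=6): 3' end GAG has 2 G/C ✓; GC 16/27 = 59.3% ✓ — passes.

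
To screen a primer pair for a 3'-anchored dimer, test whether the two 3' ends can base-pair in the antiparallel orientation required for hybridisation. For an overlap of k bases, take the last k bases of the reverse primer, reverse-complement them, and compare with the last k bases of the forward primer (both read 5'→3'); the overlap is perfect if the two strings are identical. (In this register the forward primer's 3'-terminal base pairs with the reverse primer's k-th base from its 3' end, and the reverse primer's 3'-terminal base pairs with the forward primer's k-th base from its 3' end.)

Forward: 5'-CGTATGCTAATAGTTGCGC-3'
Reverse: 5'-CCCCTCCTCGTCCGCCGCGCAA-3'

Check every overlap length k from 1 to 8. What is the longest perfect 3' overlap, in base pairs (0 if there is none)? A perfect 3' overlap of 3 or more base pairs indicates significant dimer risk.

Longest perfect overlap: 6 complementary base pairs; significant dimer risk (threshold 3).

Last 8 bases (5'→3') — forward …AGTTGCGC, reverse …CCGCGCAA.
Reverse complement of the reverse primer's last 8 bases: TTGCGCGG; its first k bases are the reverse complement of the reverse primer's last k bases, so a perfect k-base overlap needs the forward primer's last k bases to equal them.
Comparing (forward last k vs required): k=1: C vs T ✗; k=2: GC vs TT ✗; k=3: CGC vs TTG ✗; k=4: GCGC vs TTGC ✗; k=5: TGCGC vs TTGCG ✗; k=6: TTGCGC vs TTGCGC ✓; k=7: GTTGCGC vs TTGCGCG ✗; k=8: AGTTGCGC vs TTGCGCGG ✗.
Only k = 6 is perfect, so the longest perfect 3' overlap is 6.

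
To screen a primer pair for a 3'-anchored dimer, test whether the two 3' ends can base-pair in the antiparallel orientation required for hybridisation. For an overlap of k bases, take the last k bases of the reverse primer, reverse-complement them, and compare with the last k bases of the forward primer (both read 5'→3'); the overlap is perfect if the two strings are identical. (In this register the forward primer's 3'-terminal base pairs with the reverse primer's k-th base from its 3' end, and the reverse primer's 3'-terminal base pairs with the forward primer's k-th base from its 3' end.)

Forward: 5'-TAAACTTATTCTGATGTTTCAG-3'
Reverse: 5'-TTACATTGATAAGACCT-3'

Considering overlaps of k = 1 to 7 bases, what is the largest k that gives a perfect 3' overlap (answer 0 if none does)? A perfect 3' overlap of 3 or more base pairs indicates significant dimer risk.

Last 7 bases (5'→3') — forward …GTTTCAG, reverse …AAGACCT.
Reverse complement of the reverse primer's last 7 bases: AGGTCTT; its first k bases are the reverse complement of the reverse primer's last k bases, so a perfect k-base overlap needs the forward primer's last k bases to equal them.
Comparing (forward last k vs required): k=1: G vs A ✗; k=2: AG vs AG ✓; k=3: CAG vs AGG ✗; k=4: TCAG vs AGGT ✗; k=5: TTCAG vs AGGTC ✗; k=6: TTTCAG vs AGGTCT ✗; k=7: GTTTCAG vs AGGTCTT ✗.
Only k = 2 is perfect, so the longest perfect 3' overlap is 2.

Longest perfect overlap: 2 complementary base pairs; below the dimer-risk threshold (threshold 3).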